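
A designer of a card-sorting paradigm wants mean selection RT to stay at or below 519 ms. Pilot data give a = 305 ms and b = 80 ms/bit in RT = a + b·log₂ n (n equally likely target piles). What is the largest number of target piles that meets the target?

6

80·log₂ n ≤ 519 − 305 = 214, giving log₂ n ≤ 2.6750 and n ≤ 6.386. The largest whole number is 6.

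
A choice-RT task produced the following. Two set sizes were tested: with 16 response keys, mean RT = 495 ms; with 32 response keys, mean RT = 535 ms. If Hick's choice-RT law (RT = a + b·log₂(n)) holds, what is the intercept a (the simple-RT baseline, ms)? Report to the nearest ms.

Slope: b = (535 − 495) / (log₂ 32 − log₂ 16) = 40/1.0000 = 40 ms/bit.
Intercept: a = 495 − 40·log₂(16) = 335.000 ms.

335 ms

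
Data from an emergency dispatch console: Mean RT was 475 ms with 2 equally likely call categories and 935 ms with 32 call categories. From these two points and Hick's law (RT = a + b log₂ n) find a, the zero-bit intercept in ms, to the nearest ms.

Slope: b = (935 − 475) / (log₂ 32 − log₂ 2) = 460/4.0000 = 115 ms/bit.
a = RT₁ − b·log₂ n₁ = 475 − 115 × 1 = 360.000 ms.

360 ms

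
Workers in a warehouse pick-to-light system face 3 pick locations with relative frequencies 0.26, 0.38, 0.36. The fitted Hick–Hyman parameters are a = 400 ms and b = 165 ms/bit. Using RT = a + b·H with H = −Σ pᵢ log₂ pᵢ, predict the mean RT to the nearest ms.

658 ms

H = 0.26·log₂(1/0.26) + 0.38·log₂(1/0.38) + 0.36·log₂(1/0.36) = 1.5664 bits.
RT = 400 + 165 × 1.5664 = 658.45 ms.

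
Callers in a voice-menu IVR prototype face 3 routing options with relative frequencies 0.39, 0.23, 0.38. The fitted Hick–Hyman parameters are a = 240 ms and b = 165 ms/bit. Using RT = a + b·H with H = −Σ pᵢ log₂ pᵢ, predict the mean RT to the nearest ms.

495 ms

Entropy contributions −pᵢ log₂ pᵢ: 0.5298, 0.4877, 0.5305; sum H = 1.5479 bits.
RT = a + bH = 240 + 165·1.5479 = 495.41 ms.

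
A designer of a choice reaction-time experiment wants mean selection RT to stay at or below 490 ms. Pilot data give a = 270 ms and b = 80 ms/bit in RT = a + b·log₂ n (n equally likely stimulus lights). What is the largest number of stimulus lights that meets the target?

Set 270 + 80·log₂ n ≤ 490 → log₂ n ≤ (490 − 270)/80 = 2.7500.
So n ≤ 2^2.7500 = 6.727; the largest integer n is 6.

6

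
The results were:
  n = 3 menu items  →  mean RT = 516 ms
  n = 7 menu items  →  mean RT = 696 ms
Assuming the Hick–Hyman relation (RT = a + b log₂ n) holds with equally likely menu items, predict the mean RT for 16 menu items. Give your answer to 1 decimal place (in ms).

RT is linear in log₂ n, so two points fix the line:
  b = (696 − 516) / (log₂ 7 − log₂ 3) = 180 / (2.8074 − 1.5850) = 147.252 ms/bit
  a = 516 − 147.252 × 1.5850 = 282.611 ms
Then RT(16) = 282.611 + 147.252 × log₂ 16 = 282.611 + 147.252 × 4 ≈ 871.620 ms.

871.6 ms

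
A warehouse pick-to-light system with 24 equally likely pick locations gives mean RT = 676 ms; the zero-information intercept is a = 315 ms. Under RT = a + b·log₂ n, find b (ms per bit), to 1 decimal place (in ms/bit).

log₂(24) = 4.5850 bits.
b = (RT − a)/log₂ n = (676 − 315) / 4.5850 = 78.736 ms/bit.

78.7 ms/bit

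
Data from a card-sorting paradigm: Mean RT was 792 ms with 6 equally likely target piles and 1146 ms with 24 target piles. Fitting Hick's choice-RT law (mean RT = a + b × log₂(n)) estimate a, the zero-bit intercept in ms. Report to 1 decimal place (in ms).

Slope: b = (1146 − 792) / (log₂ 24 − log₂ 6) = 354/2.0000 = 177.000 ms/bit.
Intercept: a = 792 − 177.000·log₂(6) = 334.462 ms.

334.5 ms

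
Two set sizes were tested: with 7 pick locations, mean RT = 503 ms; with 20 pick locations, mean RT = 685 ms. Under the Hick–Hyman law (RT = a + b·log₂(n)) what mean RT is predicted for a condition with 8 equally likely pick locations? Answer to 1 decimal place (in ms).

526.1 ms

Solve the two-equation system in a and b:
  b = (685 − 503) / (log₂ 20 − log₂ 7) = 182 / (4.3219 − 2.8074) = 120.166 ms/bit
  a = 503 − 120.166 × 2.8074 = 165.652 ms
Then RT(8) = 165.652 + 120.166 × log₂ 8 = 165.652 + 120.166 × 3 ≈ 526.149 ms.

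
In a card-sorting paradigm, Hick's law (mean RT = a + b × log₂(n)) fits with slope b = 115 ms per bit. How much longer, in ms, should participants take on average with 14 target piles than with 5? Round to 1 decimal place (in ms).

ΔRT = (a + b log₂ n₂) − (a + b log₂ n₁) = b·(log₂ n₂ − log₂ n₁).
log₂(14) − log₂(5) = 3.8074 − 2.3219 = 1.4854.
ΔRT = 115 × 1.4854 = 170.824 ms.

170.8 ms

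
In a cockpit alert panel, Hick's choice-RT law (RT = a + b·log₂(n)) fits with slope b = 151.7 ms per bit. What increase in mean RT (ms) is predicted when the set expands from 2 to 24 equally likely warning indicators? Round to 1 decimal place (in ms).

The intercept a cancels: ΔRT = b·(log₂ n₂ − log₂ n₁) = b·log₂(n₂/n₁).
log₂(24) − log₂(2) = 4.5850 − 1 = 3.5850.
ΔRT = 151.7 × 3.5850 = 543.839 ms.

543.8 ms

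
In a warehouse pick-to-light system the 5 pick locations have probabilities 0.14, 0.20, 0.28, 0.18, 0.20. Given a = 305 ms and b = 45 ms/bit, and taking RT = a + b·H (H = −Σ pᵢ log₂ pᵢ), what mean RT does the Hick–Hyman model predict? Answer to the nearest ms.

H = 0.14·log₂(1/0.14) + 0.20·log₂(1/0.20) + 0.28·log₂(1/0.28) + 0.18·log₂(1/0.18) + 0.20·log₂(1/0.20) = 2.2854 bits.
RT = 305 + 45 × 2.2854 = 407.84 ms.

408 ms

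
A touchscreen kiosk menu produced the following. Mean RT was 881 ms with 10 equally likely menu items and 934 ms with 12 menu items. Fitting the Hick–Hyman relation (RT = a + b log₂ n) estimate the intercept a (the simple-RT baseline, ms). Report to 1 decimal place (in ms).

211.6 ms

Slope: b = (934 − 881) / (log₂ 12 − log₂ 10) = 53/0.2630 = 201.495 ms/bit.
a = RT₁ − b·log₂ n₁ = 881 − 201.495 × 3.3219 = 211.650 ms.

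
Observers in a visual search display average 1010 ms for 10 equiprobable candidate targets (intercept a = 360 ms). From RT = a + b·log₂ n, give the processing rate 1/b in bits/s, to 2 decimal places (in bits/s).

5.11 bits/s

Choice component = 1010 − 360 = 650 ms over log₂(10) = 3.3219 bits.
b = 650 / 3.3219 = 195.669 ms/bit, so 1/b = 5.111 bits/s.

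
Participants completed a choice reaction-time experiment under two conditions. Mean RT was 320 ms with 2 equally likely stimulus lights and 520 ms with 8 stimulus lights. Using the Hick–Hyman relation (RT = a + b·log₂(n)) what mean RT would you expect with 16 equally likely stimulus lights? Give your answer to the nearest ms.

RT is linear in log₂ n, so two points fix the line:
  b = (520 − 320) / (log₂ 8 − log₂ 2) = 200 / (3 − 1) = 100 ms/bit
  a = 320 − 100 × 1 = 220 ms
Then RT(16) = 220 + 100 × log₂ 16 = 220 + 100 × 4 ≈ 620.000 ms.

620 ms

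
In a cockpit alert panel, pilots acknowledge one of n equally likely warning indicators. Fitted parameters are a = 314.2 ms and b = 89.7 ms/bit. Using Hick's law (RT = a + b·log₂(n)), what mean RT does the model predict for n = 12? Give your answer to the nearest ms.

log₂(12) = 3.5850 bits, so RT = 314.2 + 89.7 × 3.5850 ≈ 635.771 ms.

636 ms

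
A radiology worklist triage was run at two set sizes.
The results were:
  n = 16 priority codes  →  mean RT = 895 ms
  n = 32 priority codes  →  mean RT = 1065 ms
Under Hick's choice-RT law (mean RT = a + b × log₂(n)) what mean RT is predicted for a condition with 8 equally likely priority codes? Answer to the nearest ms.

725 ms

Solve the two-equation system in a and b:
  b = (1065 − 895) / (log₂ 32 − log₂ 16) = 170 / (5 − 4) = 170 ms/bit
  a = 895 − 170 × 4 = 215 ms
Then RT(8) = 215 + 170 × log₂ 8 = 215 + 170 × 3 ≈ 725.000 ms.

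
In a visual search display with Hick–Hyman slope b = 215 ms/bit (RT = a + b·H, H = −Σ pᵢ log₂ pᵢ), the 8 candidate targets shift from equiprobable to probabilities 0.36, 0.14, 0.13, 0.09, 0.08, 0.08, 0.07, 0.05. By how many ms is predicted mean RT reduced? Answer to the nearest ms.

67 ms

The RT saving is b·ΔH. Equiprobable H₀ = log₂(8) = 3.0000 bits; with the given probabilities H = 2.6907 bits.
b·(H₀ − H) = 215 × (3.0000 − 2.6907) = 66.50 ms.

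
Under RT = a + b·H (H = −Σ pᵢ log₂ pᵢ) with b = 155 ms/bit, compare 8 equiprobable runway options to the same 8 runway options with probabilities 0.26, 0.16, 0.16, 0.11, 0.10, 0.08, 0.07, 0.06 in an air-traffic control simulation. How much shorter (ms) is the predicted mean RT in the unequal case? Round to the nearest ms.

The RT saving is b·ΔH. Equiprobable H₀ = log₂(8) = 3.0000 bits; with the given probabilities H = 2.8374 bits.
b·(H₀ − H) = 155 × (3.0000 − 2.8374) = 25.20 ms.

25 ms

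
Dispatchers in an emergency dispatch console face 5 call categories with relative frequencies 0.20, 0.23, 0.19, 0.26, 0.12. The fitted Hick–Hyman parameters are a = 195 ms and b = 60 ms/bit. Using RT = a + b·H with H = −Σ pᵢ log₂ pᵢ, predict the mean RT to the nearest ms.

Entropy contributions −pᵢ log₂ pᵢ: 0.4644, 0.4877, 0.4552, 0.5053, 0.3671; sum H = 2.2796 bits.
RT = a + bH = 195 + 60·2.2796 = 331.78 ms.

332 ms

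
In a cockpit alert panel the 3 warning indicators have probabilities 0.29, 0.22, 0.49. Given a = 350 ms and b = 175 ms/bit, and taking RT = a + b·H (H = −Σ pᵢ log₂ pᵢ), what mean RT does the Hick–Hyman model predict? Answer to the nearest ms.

613 ms

Entropy contributions −pᵢ log₂ pᵢ: 0.5179, 0.4806, 0.5043; sum H = 1.5028 bits.
RT = a + bH = 350 + 175·1.5028 = 612.98 ms.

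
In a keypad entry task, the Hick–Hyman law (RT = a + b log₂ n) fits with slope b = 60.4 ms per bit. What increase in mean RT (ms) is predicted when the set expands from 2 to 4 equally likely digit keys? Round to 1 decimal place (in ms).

The intercept a cancels: ΔRT = b·(log₂ n₂ − log₂ n₁) = b·log₂(n₂/n₁).
log₂(4) − log₂(2) = log₂(4/2) = log₂(2) = 1.
ΔRT = 60.4 × 1.0000 = 60.400 ms.

60.4 ms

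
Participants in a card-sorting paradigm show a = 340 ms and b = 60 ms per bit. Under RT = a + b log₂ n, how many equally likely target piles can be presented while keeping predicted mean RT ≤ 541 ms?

Information budget: (541 − 340)/60 = 3.3500 bits, so n ≤ 2^3.3500 = 10.196 → at most 10.

10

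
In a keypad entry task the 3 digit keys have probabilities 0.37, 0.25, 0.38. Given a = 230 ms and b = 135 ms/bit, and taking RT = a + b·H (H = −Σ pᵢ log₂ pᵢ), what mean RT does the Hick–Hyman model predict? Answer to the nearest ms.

Entropy contributions −pᵢ log₂ pᵢ: 0.5307, 0.5000, 0.5305; sum H = 1.5612 bits.
RT = a + bH = 230 + 135·1.5612 = 440.76 ms.

441 ms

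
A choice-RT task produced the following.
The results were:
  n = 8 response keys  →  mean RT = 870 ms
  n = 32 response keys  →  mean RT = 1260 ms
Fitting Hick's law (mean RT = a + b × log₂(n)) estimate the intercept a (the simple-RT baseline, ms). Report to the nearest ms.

285 ms

The slope on a log₂ axis is (1260 − 870) / (5 − 3) = 195 ms/bit.
a = RT₁ − b·log₂ n₁ = 870 − 195 × 3 = 285.000 ms.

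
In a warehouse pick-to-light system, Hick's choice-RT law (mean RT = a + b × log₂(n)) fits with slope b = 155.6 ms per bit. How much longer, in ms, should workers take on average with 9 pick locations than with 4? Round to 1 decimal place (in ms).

The intercept a cancels: ΔRT = b·(log₂ n₂ − log₂ n₁) = b·log₂(n₂/n₁).
log₂(9) − log₂(4) = 3.1699 − 2 = 1.1699.
ΔRT = 155.6 × 1.1699 = 182.040 ms.

182.0 ms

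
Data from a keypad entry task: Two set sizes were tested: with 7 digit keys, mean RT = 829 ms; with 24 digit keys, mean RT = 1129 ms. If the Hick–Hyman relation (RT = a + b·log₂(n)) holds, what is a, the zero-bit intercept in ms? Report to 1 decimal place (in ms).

The slope on a log₂ axis is (1129 − 829) / (4.5850 − 2.8074) = 168.766 ms/bit.
a = RT₁ − b·log₂ n₁ = 829 − 168.766 × 2.8074 = 355.213 ms.

355.2 ms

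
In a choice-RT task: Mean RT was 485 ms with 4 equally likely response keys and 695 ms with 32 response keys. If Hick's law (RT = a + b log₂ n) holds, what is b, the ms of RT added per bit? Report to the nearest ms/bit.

b = (RT₂ − RT₁)/(log₂ n₂ − log₂ n₁) = (695 − 485)/(5 − 2) = 70 ms/bit.

70 ms/bit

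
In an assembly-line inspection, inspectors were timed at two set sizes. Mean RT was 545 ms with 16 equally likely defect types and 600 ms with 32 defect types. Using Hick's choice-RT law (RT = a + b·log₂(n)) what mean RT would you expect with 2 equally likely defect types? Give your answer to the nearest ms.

RT is linear in log₂ n, so two points fix the line:
  b = (600 − 545) / (log₂ 32 − log₂ 16) = 55 / (5 − 4) = 55 ms/bit
  a = 545 − 55 × 4 = 325 ms
Then RT(2) = 325 + 55 × log₂ 2 = 325 + 55 × 1 ≈ 380.000 ms.

380 ms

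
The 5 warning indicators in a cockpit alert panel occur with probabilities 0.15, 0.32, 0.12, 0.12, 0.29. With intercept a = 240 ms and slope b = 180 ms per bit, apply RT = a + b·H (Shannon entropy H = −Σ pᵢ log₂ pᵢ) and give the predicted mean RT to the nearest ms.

H = 0.15·log₂(1/0.15) + 0.32·log₂(1/0.32) + 0.12·log₂(1/0.12) + 0.12·log₂(1/0.12) + 0.29·log₂(1/0.29) = 2.1886 bits.
RT = 240 + 180 × 2.1886 = 633.95 ms.

634 ms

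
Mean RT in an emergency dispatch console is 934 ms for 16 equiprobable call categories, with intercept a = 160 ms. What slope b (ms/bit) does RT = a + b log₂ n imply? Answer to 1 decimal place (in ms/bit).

193.5 ms/bit

log₂(16) = 4 bits.
b = (RT − a)/log₂ n = (934 − 160) / 4 = 193.500 ms/bit.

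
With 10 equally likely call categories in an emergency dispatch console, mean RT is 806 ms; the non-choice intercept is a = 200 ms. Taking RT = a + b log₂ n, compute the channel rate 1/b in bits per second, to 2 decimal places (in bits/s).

5.48 bits/s

b = (806 − 200)/log₂ 10 = 606/3.3219 = 182.424 ms per bit = 0.18242 s/bit; the reciprocal is 5.482 bits/s.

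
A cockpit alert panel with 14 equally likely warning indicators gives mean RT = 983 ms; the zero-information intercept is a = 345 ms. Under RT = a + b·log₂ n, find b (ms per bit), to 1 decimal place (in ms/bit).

167.6 ms/bit

14 alternatives carry log₂ 14 = 3.8074 bits; the choice cost is 983 − 345 = 638 ms, so b = 638/3.8074 = 167.570 ms/bit.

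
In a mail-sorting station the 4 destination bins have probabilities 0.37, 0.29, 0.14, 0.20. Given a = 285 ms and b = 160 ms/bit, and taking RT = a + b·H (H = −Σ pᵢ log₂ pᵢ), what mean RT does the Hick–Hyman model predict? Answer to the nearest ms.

H = 0.37·log₂(1/0.37) + 0.29·log₂(1/0.29) + 0.14·log₂(1/0.14) + 0.20·log₂(1/0.20) = 1.9101 bits.
RT = 285 + 160 × 1.9101 = 590.62 ms.

591 ms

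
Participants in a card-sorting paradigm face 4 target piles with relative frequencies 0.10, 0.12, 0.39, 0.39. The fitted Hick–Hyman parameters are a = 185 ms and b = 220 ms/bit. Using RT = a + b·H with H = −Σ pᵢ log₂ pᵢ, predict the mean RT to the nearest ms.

572 ms

Entropy contributions −pᵢ log₂ pᵢ: 0.3322, 0.3671, 0.5298, 0.5298; sum H = 1.7589 bits.
RT = a + bH = 185 + 220·1.7589 = 571.95 ms.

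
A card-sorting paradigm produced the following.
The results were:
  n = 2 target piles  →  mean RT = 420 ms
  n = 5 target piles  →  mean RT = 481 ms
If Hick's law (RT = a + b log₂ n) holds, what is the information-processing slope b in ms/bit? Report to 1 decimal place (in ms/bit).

Slope: b = (481 − 420) / (log₂ 5 − log₂ 2) = 61/1.3219 = 46.145 ms/bit.

46.1 ms/bit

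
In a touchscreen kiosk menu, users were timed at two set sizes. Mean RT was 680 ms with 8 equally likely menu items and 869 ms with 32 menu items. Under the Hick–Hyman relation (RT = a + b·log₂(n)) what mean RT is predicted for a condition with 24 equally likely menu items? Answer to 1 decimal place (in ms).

With log₂ n on the abscissa the relation is linear; from the two conditions:
  b = (869 − 680) / (log₂ 32 − log₂ 8) = 189 / (5 − 3) = 94.500 ms/bit
  a = 680 − 94.500 × 3 = 396.500 ms
Then RT(24) = 396.500 + 94.500 × log₂ 24 = 396.500 + 94.500 × 4.5850 ≈ 829.779 ms.

829.8 ms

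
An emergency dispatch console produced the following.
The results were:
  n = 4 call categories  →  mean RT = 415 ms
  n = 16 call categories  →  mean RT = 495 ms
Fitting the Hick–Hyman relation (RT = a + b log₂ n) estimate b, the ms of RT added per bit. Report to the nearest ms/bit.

40 ms/bit

Slope: b = (495 − 415) / (log₂ 16 − log₂ 4) = 80/2.0000 = 40 ms/bit.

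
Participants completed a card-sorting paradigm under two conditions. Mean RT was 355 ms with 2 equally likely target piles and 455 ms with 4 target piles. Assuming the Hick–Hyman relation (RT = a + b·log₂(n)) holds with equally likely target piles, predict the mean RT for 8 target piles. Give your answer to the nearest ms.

RT is linear in log₂ n, so two points fix the line:
  b = (455 − 355) / (log₂ 4 − log₂ 2) = 100 / (2 − 1) = 100 ms/bit
  a = 355 − 100 × 1 = 255 ms
Then RT(8) = 255 + 100 × log₂ 8 = 255 + 100 × 3 ≈ 555.000 ms.

555 ms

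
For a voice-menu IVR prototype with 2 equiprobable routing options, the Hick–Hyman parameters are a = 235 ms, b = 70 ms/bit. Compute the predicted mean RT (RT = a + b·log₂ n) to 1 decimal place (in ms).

log₂(2) = 1 bits, so RT = 235 + 70 × 1 ≈ 305.000 ms.

305.0 ms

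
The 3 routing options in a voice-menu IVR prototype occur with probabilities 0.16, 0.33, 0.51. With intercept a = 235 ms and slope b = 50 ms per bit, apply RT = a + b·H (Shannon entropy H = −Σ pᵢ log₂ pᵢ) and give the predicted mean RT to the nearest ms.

Entropy contributions −pᵢ log₂ pᵢ: 0.4230, 0.5278, 0.4954; sum H = 1.4463 bits.
RT = a + bH = 235 + 50·1.4463 = 307.31 ms.

307 ms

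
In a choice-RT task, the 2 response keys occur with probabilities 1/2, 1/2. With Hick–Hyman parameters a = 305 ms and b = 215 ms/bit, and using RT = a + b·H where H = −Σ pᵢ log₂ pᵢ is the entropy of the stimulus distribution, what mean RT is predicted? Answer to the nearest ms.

Each term −pᵢ log₂ pᵢ: 0.5·1 + 0.5·1; summed, H = 1.000 bits.
Mean RT = a + bH = 305 + 215·1.000 = 520.00 ms.

520 ms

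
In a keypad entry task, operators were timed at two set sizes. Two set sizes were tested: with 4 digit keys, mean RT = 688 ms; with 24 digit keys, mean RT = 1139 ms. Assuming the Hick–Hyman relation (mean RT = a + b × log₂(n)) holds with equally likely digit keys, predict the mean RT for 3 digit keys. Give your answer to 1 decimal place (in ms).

With log₂ n on the abscissa the relation is linear; from the two conditions:
  b = (1139 − 688) / (log₂ 24 − log₂ 4) = 451 / (4.5850 − 2) = 174.471 ms/bit
  a = 688 − 174.471 × 2 = 339.059 ms
Then RT(3) = 339.059 + 174.471 × log₂ 3 = 339.059 + 174.471 × 1.5850 ≈ 615.588 ms.

615.6 ms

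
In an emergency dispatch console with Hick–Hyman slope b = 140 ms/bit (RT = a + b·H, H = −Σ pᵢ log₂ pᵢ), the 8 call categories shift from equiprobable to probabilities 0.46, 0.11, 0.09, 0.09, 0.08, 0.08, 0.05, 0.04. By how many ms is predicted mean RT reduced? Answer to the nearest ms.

73 ms

Equiprobable entropy H₀ = log₂ 8 = 3.0000 bits.
Skewed entropy H = −Σ pᵢ log₂ pᵢ = 2.4758 bits.
ΔRT = b·(H₀ − H) = 140 × 0.5242 = 73.39 ms.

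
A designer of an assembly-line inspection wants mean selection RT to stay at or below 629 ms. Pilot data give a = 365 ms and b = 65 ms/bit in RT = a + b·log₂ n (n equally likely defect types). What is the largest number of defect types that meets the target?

16

Set 365 + 65·log₂ n ≤ 629 → log₂ n ≤ (629 − 365)/65 = 4.0615.
So n ≤ 2^4.0615 = 16.697; the largest integer n is 16.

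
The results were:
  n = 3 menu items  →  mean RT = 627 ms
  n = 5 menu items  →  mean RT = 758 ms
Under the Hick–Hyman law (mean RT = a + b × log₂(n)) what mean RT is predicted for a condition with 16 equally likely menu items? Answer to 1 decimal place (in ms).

1056.3 ms

Solve the two-equation system in a and b:
  b = (758 − 627) / (log₂ 5 − log₂ 3) = 131 / (2.3219 − 1.5850) = 177.756 ms/bit
  a = 627 − 177.756 × 1.5850 = 345.264 ms
Then RT(16) = 345.264 + 177.756 × log₂ 16 = 345.264 + 177.756 × 4 ≈ 1056.287 ms.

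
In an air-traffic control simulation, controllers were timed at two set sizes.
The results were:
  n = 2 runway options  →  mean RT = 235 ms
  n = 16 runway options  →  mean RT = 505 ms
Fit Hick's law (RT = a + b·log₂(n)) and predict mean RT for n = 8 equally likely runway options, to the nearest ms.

415 ms

RT is linear in log₂ n, so two points fix the line:
  b = (505 − 235) / (log₂ 16 − log₂ 2) = 270 / (4 − 1) = 90 ms/bit
  a = 235 − 90 × 1 = 145 ms
Then RT(8) = 145 + 90 × log₂ 8 = 145 + 90 × 3 ≈ 415.000 ms.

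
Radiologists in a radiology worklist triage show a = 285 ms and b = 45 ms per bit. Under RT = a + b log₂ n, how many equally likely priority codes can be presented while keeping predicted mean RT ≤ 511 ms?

32

Information budget: (511 − 285)/45 = 5.0222 bits, so n ≤ 2^5.0222 = 32.497 → at most 32.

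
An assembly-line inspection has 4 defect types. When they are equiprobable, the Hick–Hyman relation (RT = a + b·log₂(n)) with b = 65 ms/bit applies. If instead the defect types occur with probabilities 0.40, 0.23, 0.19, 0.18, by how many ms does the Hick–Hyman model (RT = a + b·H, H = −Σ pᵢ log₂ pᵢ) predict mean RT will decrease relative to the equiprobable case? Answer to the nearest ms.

5 ms

The RT saving is b·ΔH. Equiprobable H₀ = log₂(4) = 2.0000 bits; with the given probabilities H = 1.9170 bits.
b·(H₀ − H) = 65 × (2.0000 − 1.9170) = 5.40 ms.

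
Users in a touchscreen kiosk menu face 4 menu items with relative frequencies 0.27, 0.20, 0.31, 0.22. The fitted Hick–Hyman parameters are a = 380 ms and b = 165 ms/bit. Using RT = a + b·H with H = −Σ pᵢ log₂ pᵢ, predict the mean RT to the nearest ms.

Entropy contributions −pᵢ log₂ pᵢ: 0.5100, 0.4644, 0.5238, 0.4806; sum H = 1.9788 bits.
RT = a + bH = 380 + 165·1.9788 = 706.50 ms.

706 ms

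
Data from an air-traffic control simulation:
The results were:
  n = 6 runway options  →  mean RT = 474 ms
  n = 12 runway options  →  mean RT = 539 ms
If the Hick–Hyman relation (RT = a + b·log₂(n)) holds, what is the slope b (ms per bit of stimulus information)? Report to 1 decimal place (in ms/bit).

The slope on a log₂ axis is (539 − 474) / (3.5850 − 2.5850) = 65.000 ms/bit.

65.0 ms/bit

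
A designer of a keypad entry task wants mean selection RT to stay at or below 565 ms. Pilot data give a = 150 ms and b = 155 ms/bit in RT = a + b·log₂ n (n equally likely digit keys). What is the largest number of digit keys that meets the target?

Information budget: (565 − 150)/155 = 2.6774 bits, so n ≤ 2^2.6774 = 6.397 → at most 6.

6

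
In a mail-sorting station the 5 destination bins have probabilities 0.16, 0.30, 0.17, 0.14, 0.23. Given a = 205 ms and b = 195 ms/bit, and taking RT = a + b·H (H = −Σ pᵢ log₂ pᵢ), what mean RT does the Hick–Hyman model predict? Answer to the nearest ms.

Entropy contributions −pᵢ log₂ pᵢ: 0.4230, 0.5211, 0.4346, 0.3971, 0.4877; sum H = 2.2635 bits.
RT = a + bH = 205 + 195·2.2635 = 646.38 ms.

646 ms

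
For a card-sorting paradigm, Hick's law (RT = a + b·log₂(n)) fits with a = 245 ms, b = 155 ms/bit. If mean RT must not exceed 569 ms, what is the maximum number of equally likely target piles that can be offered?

Set 245 + 155·log₂ n ≤ 569 → log₂ n ≤ (569 − 245)/155 = 2.0903.
So n ≤ 2^2.0903 = 4.258; the largest integer n is 4.

4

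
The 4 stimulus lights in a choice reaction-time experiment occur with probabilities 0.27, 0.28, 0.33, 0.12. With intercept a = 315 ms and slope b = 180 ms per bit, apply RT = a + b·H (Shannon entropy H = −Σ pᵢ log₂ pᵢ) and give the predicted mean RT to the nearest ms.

660 ms

H = 0.27·log₂(1/0.27) + 0.28·log₂(1/0.28) + 0.33·log₂(1/0.33) + 0.12·log₂(1/0.12) = 1.9191 bits.
RT = 315 + 180 × 1.9191 = 660.44 ms.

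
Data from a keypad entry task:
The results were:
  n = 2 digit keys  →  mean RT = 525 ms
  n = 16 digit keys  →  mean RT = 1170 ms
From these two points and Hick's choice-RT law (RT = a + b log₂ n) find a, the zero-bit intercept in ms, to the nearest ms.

The slope on a log₂ axis is (1170 − 525) / (4 − 1) = 215 ms/bit.
Intercept: a = 525 − 215·log₂(2) = 310.000 ms.

310 ms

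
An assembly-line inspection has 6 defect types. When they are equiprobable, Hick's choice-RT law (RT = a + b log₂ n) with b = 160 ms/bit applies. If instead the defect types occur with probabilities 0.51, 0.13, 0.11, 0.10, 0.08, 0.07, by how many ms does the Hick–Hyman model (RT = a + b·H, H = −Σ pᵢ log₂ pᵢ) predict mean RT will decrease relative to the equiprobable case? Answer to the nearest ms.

Equiprobable entropy H₀ = log₂ 6 = 2.5850 bits.
Skewed entropy H = −Σ pᵢ log₂ pᵢ = 2.1206 bits.
ΔRT = b·(H₀ − H) = 160 × 0.4643 = 74.30 ms.

74 ms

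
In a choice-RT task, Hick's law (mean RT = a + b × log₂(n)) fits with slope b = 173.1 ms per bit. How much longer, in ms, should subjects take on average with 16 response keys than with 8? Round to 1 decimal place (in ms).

173.1 ms

Only the slope matters, since a is common to both: ΔRT = b·log₂(n₂/n₁).
log₂(16) − log₂(8) = log₂(16/8) = log₂(2) = 1.
ΔRT = 173.1 × 1.0000 = 173.100 ms.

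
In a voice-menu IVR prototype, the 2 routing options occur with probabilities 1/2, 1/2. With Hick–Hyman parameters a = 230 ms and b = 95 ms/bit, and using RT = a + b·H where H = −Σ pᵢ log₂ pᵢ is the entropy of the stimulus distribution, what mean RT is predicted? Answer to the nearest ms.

Each term −pᵢ log₂ pᵢ: 0.5·1 + 0.5·1; summed, H = 1.000 bits.
Mean RT = a + bH = 230 + 95·1.000 = 325.00 ms.

325 ms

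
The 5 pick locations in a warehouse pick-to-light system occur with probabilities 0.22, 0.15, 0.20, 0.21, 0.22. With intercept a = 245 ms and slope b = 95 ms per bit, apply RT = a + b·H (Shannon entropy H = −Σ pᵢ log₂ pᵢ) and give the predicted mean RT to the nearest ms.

464 ms

H = 0.22·log₂(1/0.22) + 0.15·log₂(1/0.15) + 0.20·log₂(1/0.20) + 0.21·log₂(1/0.21) + 0.22·log₂(1/0.22) = 2.3089 bits.
RT = 245 + 95 × 2.3089 = 464.35 ms.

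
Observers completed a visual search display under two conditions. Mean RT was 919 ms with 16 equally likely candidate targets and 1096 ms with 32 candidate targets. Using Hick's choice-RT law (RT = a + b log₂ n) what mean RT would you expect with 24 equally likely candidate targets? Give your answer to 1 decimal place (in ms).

1022.5 ms

Solve the two-equation system in a and b:
  b = (1096 − 919) / (log₂ 32 − log₂ 16) = 177 / (5 − 4) = 177.000 ms/bit
  a = 919 − 177.000 × 4 = 211.000 ms
Then RT(24) = 211.000 + 177.000 × log₂ 24 = 211.000 + 177.000 × 4.5850 ≈ 1022.538 ms.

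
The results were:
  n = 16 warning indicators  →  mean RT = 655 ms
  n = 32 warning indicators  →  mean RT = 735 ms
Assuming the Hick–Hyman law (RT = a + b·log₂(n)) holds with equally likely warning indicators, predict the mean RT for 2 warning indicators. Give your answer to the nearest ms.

415 ms

Fit slope and intercept:
  b = (735 − 655) / (log₂ 32 − log₂ 16) = 80 / (5 − 4) = 80 ms/bit
  a = 655 − 80 × 4 = 335 ms
Then RT(2) = 335 + 80 × log₂ 2 = 335 + 80 × 1 ≈ 415.000 ms.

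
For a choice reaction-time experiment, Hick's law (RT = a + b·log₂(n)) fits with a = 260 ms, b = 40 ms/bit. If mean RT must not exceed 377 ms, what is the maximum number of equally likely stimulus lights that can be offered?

7

40·log₂ n ≤ 377 − 260 = 117, giving log₂ n ≤ 2.9250 and n ≤ 7.595. The largest whole number is 7.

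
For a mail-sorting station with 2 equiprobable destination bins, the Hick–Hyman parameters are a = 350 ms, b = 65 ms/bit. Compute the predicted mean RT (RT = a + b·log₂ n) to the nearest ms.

415 ms

log₂(2) = 1 bits, so RT = 350 + 65 × 1 ≈ 415.000 ms.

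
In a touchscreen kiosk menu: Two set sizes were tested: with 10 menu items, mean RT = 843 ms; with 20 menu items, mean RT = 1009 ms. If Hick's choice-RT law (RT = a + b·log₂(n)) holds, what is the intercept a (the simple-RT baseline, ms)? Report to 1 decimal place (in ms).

The slope on a log₂ axis is (1009 − 843) / (4.3219 − 3.3219) = 166.000 ms/bit.
Intercept: a = 843 − 166.000·log₂(10) = 291.560 ms.

291.6 ms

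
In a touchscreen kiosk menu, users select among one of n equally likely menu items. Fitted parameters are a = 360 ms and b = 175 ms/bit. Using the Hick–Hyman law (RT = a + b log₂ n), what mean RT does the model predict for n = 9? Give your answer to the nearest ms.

915 ms

log₂(9) = 3.1699 bits, so RT = 360 + 175 × 3.1699 ≈ 914.737 ms.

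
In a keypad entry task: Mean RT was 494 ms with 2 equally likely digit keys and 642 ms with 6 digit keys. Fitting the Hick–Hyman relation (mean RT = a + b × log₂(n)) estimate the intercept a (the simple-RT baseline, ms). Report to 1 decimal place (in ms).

b = (RT₂ − RT₁)/(log₂ n₂ − log₂ n₁) = (642 − 494)/(2.5850 − 1) = 93.378 ms/bit.
Intercept: a = 494 − 93.378·log₂(2) = 400.622 ms.

400.6 ms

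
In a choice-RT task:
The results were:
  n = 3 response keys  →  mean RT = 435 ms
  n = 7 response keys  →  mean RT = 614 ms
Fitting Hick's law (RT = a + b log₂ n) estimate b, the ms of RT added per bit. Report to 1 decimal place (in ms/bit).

146.4 ms/bit

Slope: b = (614 − 435) / (log₂ 7 − log₂ 3) = 179/1.2224 = 146.434 ms/bit.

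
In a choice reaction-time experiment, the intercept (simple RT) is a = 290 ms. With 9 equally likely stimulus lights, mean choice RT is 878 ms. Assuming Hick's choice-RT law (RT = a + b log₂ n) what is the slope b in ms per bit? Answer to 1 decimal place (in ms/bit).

185.5 ms/bit

log₂(9) = 3.1699 bits.
b = (RT − a)/log₂ n = (878 − 290) / 3.1699 = 185.493 ms/bit.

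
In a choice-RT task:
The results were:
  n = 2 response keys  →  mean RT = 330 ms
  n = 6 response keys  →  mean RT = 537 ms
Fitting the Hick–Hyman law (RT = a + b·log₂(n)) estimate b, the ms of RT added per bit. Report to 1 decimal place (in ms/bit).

The slope on a log₂ axis is (537 − 330) / (2.5850 − 1) = 130.602 ms/bit.

130.6 ms/bit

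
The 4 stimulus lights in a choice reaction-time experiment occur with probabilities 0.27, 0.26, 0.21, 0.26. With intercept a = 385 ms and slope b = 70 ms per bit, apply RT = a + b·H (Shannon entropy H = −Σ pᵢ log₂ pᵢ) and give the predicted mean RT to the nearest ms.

525 ms

Entropy contributions −pᵢ log₂ pᵢ: 0.5100, 0.5053, 0.4728, 0.5053; sum H = 1.9934 bits.
RT = a + bH = 385 + 70·1.9934 = 524.54 ms.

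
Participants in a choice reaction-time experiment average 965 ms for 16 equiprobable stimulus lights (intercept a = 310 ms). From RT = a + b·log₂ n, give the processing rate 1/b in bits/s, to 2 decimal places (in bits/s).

Choice component = 965 − 310 = 655 ms over log₂(16) = 4 bits.
b = 655 / 4 = 163.750 ms/bit, so 1/b = 6.107 bits/s.

6.11 bits/s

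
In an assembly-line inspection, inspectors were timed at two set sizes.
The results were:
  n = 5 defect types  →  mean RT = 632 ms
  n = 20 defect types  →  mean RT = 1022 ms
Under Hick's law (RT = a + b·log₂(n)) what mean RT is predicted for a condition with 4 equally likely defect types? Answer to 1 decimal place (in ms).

569.2 ms

Fit slope and intercept:
  b = (1022 − 632) / (log₂ 20 − log₂ 5) = 390 / (4.3219 − 2.3219) = 195.000 ms/bit
  a = 632 − 195.000 × 2.3219 = 179.224 ms
Then RT(4) = 179.224 + 195.000 × log₂ 4 = 179.224 + 195.000 × 2 ≈ 569.224 ms.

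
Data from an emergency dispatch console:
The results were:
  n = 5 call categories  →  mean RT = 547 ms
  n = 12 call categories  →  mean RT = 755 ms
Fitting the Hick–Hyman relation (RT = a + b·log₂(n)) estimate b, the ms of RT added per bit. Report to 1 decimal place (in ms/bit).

Slope: b = (755 − 547) / (log₂ 12 − log₂ 5) = 208/1.2630 = 164.683 ms/bit.

164.7 ms/bit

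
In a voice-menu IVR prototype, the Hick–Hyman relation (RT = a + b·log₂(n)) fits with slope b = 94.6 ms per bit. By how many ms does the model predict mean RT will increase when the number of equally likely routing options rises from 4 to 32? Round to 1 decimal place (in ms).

283.8 ms

ΔRT = (a + b log₂ n₂) − (a + b log₂ n₁) = b·(log₂ n₂ − log₂ n₁).
log₂(32) − log₂(4) = log₂(32/4) = log₂(8) = 3.
ΔRT = 94.6 × 3.0000 = 283.800 ms.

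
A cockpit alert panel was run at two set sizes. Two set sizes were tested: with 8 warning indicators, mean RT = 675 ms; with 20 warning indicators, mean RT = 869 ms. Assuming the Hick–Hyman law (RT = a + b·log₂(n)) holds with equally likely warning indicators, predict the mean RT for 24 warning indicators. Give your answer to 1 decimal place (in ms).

907.6 ms

Solve the two-equation system in a and b:
  b = (869 − 675) / (log₂ 20 − log₂ 8) = 194 / (4.3219 − 3) = 146.755 ms/bit
  a = 675 − 146.755 × 3 = 234.734 ms
Then RT(24) = 234.734 + 146.755 × log₂ 24 = 234.734 + 146.755 × 4.5850 ≈ 907.602 ms.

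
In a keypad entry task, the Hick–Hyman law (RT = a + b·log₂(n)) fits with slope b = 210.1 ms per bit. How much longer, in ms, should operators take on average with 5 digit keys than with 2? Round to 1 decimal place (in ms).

277.7 ms

Only the slope matters, since a is common to both: ΔRT = b·log₂(n₂/n₁).
log₂(5) − log₂(2) = 2.3219 − 1 = 1.3219.
ΔRT = 210.1 × 1.3219 = 277.737 ms.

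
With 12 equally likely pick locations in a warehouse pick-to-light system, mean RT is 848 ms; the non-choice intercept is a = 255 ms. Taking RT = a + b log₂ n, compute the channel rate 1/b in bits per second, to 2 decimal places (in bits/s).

b = (848 − 255)/log₂ 12 = 593/3.5850 = 165.413 ms per bit = 0.16541 s/bit; the reciprocal is 6.045 bits/s.

6.05 bits/s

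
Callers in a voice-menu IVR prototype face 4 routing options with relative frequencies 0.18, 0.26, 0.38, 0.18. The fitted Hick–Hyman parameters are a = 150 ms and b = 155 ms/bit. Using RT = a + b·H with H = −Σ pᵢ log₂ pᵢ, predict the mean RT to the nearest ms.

449 ms

Entropy contributions −pᵢ log₂ pᵢ: 0.4453, 0.5053, 0.5305, 0.4453; sum H = 1.9264 bits.
RT = a + bH = 150 + 155·1.9264 = 448.59 ms.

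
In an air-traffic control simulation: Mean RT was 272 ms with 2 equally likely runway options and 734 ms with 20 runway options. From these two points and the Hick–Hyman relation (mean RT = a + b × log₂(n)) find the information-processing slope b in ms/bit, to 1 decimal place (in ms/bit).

139.1 ms/bit

b = (RT₂ − RT₁)/(log₂ n₂ − log₂ n₁) = (734 − 272)/(4.3219 − 1) = 139.076 ms/bit.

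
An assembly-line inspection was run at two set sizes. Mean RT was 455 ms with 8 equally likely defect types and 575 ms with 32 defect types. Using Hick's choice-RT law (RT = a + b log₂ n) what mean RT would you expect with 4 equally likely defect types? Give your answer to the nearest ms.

395 ms

With log₂ n on the abscissa the relation is linear; from the two conditions:
  b = (575 − 455) / (log₂ 32 − log₂ 8) = 120 / (5 − 3) = 60 ms/bit
  a = 455 − 60 × 3 = 275 ms
Then RT(4) = 275 + 60 × log₂ 4 = 275 + 60 × 2 ≈ 395.000 ms.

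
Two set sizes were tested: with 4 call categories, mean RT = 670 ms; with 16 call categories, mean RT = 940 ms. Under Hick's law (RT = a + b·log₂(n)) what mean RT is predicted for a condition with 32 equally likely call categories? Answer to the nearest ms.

Fit slope and intercept:
  b = (940 − 670) / (log₂ 16 − log₂ 4) = 270 / (4 − 2) = 135 ms/bit
  a = 670 − 135 × 2 = 400 ms
Then RT(32) = 400 + 135 × log₂ 32 = 400 + 135 × 5 ≈ 1075.000 ms.

1075 ms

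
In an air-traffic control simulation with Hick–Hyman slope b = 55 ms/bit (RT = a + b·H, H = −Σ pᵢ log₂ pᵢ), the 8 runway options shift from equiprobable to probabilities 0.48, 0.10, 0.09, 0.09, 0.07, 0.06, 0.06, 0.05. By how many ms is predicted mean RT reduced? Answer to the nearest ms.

31 ms

The RT saving is b·ΔH. Equiprobable H₀ = log₂(8) = 3.0000 bits; with the given probabilities H = 2.4375 bits.
b·(H₀ − H) = 55 × (3.0000 − 2.4375) = 30.94 ms.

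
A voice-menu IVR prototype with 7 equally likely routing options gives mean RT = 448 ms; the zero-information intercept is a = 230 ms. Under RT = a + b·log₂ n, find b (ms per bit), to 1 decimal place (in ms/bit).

7 alternatives carry log₂ 7 = 2.8074 bits; the choice cost is 448 − 230 = 218 ms, so b = 218/2.8074 = 77.653 ms/bit.

77.7 ms/bit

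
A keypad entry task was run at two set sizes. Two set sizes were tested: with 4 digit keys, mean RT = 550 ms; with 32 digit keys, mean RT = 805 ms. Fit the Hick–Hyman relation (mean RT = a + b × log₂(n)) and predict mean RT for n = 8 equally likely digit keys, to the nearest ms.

RT is linear in log₂ n, so two points fix the line:
  b = (805 − 550) / (log₂ 32 − log₂ 4) = 255 / (5 − 2) = 85 ms/bit
  a = 550 − 85 × 2 = 380 ms
Then RT(8) = 380 + 85 × log₂ 8 = 380 + 85 × 3 ≈ 635.000 ms.

635 ms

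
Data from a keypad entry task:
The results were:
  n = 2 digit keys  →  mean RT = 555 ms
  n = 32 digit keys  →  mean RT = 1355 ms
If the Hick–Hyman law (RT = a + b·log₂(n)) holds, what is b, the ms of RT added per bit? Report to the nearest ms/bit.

The slope on a log₂ axis is (1355 − 555) / (5 − 1) = 200 ms/bit.

200 ms/bit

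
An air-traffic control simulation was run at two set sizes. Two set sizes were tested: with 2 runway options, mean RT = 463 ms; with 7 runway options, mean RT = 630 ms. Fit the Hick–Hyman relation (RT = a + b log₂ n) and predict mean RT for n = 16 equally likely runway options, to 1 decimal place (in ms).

RT is linear in log₂ n, so two points fix the line:
  b = (630 − 463) / (log₂ 7 − log₂ 2) = 167 / (2.8074 − 1) = 92.400 ms/bit
  a = 463 − 92.400 × 1 = 370.600 ms
Then RT(16) = 370.600 + 92.400 × log₂ 16 = 370.600 + 92.400 × 4 ≈ 740.201 ms.

740.2 ms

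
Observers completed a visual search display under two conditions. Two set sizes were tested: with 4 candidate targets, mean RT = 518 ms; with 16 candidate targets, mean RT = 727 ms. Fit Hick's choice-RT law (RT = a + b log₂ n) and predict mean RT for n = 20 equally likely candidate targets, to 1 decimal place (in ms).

760.6 ms

RT is linear in log₂ n, so two points fix the line:
  b = (727 − 518) / (log₂ 16 − log₂ 4) = 209 / (4 − 2) = 104.500 ms/bit
  a = 518 − 104.500 × 2 = 309.000 ms
Then RT(20) = 309.000 + 104.500 × log₂ 20 = 309.000 + 104.500 × 4.3219 ≈ 760.641 ms.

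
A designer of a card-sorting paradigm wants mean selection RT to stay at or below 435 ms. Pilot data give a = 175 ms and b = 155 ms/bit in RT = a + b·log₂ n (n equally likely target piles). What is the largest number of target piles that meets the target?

Set 175 + 155·log₂ n ≤ 435 → log₂ n ≤ (435 − 175)/155 = 1.6774.
So n ≤ 2^1.6774 = 3.199; the largest integer n is 3.

3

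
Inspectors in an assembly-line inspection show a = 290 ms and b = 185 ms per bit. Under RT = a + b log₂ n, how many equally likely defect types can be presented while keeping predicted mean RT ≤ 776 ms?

185·log₂ n ≤ 776 − 290 = 486, giving log₂ n ≤ 2.6270 and n ≤ 6.178. The largest whole number is 6.

6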